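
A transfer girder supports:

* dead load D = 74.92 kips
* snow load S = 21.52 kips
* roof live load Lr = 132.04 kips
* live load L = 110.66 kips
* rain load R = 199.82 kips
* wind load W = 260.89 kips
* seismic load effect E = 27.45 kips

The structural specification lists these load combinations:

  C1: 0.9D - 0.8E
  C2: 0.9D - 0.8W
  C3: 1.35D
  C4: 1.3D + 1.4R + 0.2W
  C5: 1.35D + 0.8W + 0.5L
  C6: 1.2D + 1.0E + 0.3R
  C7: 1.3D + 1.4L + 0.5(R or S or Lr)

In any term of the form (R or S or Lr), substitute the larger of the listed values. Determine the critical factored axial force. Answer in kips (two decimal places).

429.32 kips

(R or S or Lr) → R = 199.82 kips.
C1: 0.9(74.92) - 0.8(27.45) = 67.43 - 21.96 = 45.47
C2: 0.9(74.92) - 0.8(260.89) = 67.43 - 208.71 = -141.28
C3: 1.35(74.92) = 101.14
C4: 1.3(74.92) + 1.4(199.82) + 0.2(260.89) = 429.32
C5: 1.35(74.92) + 0.8(260.89) + 0.5(110.66) = 101.14 + 208.71 + 55.33 = 365.18
C6: 1.2(74.92) + 1.0(27.45) + 0.3(199.82) = 89.90 + 27.45 + 59.95 = 177.30
C7: 1.3(74.92) + 1.4(110.66) + 0.5(199.82) = 97.40 + 154.92 + 99.91 = 352.23
Maximum is from combination 4.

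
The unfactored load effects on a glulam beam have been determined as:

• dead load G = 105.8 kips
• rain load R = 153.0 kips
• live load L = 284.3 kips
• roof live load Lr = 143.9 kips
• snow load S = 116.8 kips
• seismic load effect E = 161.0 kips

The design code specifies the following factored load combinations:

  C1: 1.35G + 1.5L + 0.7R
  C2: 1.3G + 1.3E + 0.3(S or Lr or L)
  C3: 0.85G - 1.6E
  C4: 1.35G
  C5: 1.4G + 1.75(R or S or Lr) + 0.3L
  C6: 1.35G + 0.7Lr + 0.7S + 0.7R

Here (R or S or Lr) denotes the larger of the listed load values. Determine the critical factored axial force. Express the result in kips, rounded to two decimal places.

(S or Lr or L) → L = 284.3 kips; (R or S or Lr) → R = 153.0 kips.
C1: 1.35(105.8) + 1.5(284.3) + 0.7(153.0) = 142.83 + 426.45 + 107.10 = 676.38
C2: 1.3(105.8) + 1.3(161.0) + 0.3(284.3) = 137.54 + 209.30 + 85.29 = 432.13
C3: 0.85(105.8) - 1.6(161.0) = 89.93 - 257.60 = -167.67
C4: 1.35(105.8) = 142.83
C5: 1.4(105.8) + 1.75(153.0) + 0.3(284.3) = 148.12 + 267.75 + 85.29 = 501.16
C6: 1.35(105.8) + 0.7(143.9) + 0.7(116.8) + 0.7(153.0) = 142.83 + 100.73 + 81.76 + 107.10 = 432.42
The controlling combination is 1, giving 676.38 kips.

676.38 kips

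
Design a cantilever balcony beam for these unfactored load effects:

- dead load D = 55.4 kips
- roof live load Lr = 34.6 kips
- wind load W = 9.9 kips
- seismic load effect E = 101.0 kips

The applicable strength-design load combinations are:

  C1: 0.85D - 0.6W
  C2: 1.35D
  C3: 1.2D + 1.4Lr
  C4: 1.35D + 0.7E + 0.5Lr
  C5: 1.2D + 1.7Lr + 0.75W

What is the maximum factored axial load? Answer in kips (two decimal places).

162.79 kips

C1: 0.85(55.4) - 0.6(9.9) = 47.09 - 5.94 = 41.15
C2: 1.35(55.4) = 74.79
C3: 1.2(55.4) + 1.4(34.6) = 66.48 + 48.44 = 114.92
C4: 1.35(55.4) + 0.7(101.0) + 0.5(34.6) = 74.79 + 70.70 + 17.30 = 162.79
C5: 1.2(55.4) + 1.7(34.6) + 0.75(9.9) = 66.48 + 58.82 + 7.43 = 132.73
Maximum is from combination 4.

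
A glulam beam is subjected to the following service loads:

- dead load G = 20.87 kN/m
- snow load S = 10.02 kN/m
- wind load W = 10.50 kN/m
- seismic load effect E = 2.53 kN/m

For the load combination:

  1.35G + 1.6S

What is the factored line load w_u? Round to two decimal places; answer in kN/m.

44.21 kN/m

1.35(20.87) + 1.6(10.02) = 44.21
w_u = 44.21 kN/m.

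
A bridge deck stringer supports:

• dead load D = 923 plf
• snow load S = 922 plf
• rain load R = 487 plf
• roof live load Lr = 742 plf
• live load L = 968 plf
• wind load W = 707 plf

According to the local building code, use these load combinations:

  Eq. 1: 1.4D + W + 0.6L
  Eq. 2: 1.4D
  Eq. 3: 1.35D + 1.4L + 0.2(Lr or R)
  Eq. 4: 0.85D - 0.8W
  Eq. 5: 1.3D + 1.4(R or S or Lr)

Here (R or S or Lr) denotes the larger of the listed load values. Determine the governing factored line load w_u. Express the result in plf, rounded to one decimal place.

2749.7 plf

(Lr or R) → Lr = 742 plf; (R or S or Lr) → S = 922 plf.
Eq. 1: 1.4(923) + 1.0(707) + 0.6(968) = 1292.2 + 707.0 + 580.8 = 2580.0
Eq. 2: 1.4(923) = 1292.2
Eq. 3: 1.35(923) + 1.4(968) + 0.2(742) = 1246.1 + 1355.2 + 148.4 = 2749.7
Eq. 4: 0.85(923) - 0.8(707) = 784.6 - 565.6 = 219.0
Eq. 5: 1.3(923) + 1.4(922) = 1199.9 + 1290.8 = 2490.7
The controlling combination is 3, giving 2749.7 plf.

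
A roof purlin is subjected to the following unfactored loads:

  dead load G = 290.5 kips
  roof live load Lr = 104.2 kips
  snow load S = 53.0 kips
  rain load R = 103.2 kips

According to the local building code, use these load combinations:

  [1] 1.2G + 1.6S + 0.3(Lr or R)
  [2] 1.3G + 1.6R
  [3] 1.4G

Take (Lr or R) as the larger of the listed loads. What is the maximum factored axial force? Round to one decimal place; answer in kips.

(Lr or R) → Lr = 104.2 kips.
[1] 1.2(290.5) + 1.6(53.0) + 0.3(104.2) = 348.6 + 84.8 + 31.3 = 464.7
[2] 1.3(290.5) + 1.6(103.2) = 377.7 + 165.1 = 542.8
[3] 1.4(290.5) = 406.7
The controlling combination is 2, giving 542.8 kips.

542.8 kips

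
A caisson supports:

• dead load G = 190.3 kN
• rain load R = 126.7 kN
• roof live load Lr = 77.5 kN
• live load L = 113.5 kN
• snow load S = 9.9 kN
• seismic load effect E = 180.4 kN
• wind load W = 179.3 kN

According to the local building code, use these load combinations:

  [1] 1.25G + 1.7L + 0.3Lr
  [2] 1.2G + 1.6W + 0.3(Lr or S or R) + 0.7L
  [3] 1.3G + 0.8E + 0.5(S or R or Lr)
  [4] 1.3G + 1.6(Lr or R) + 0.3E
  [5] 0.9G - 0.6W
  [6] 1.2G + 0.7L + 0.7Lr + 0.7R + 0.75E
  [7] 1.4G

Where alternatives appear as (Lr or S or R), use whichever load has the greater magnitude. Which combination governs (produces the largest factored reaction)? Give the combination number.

Combination 2

(Lr or S or R) → R = 126.7 kN; (S or R or Lr) → R = 126.7 kN; (Lr or R) → R = 126.7 kN.
[1] 1.25(190.3) + 1.7(113.5) + 0.3(77.5) = 454.1
[2] 1.2(190.3) + 1.6(179.3) + 0.3(126.7) + 0.7(113.5) = 632.7
[3] 1.3(190.3) + 0.8(180.4) + 0.5(126.7) = 455.1
[4] 1.3(190.3) + 1.6(126.7) + 0.3(180.4) = 504.2
[5] 0.9(190.3) - 0.6(179.3) = 63.7
[6] 1.2(190.3) + 0.7(113.5) + 0.7(77.5) + 0.7(126.7) + 0.75(180.4) = 586.1
[7] 1.4(190.3) = 266.4
The largest value is 632.7 kN from combination 2.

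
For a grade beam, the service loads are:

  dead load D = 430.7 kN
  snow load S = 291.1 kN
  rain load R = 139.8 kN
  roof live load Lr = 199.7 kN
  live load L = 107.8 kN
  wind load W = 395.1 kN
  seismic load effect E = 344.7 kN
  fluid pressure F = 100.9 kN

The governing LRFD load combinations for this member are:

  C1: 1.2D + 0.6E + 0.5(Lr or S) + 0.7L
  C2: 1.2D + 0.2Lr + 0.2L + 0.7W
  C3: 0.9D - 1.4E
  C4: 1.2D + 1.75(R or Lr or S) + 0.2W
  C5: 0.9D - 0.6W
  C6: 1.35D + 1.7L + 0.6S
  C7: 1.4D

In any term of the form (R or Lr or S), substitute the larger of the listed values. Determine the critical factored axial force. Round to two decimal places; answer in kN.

1105.29 kN

(Lr or S) → S = 291.1 kN; (R or Lr or S) → S = 291.1 kN.
C1: 1.2(430.7) + 0.6(344.7) + 0.5(291.1) + 0.7(107.8) = 944.67
C2: 1.2(430.7) + 0.2(199.7) + 0.2(107.8) + 0.7(395.1) = 854.91
C3: 0.9(430.7) - 1.4(344.7) = -94.95
C4: 1.2(430.7) + 1.75(291.1) + 0.2(395.1) = 1105.29
C5: 0.9(430.7) - 0.6(395.1) = 150.57
C6: 1.35(430.7) + 1.7(107.8) + 0.6(291.1) = 939.37
C7: 1.4(430.7) = 602.98
The controlling combination is 4, giving 1105.29 kN.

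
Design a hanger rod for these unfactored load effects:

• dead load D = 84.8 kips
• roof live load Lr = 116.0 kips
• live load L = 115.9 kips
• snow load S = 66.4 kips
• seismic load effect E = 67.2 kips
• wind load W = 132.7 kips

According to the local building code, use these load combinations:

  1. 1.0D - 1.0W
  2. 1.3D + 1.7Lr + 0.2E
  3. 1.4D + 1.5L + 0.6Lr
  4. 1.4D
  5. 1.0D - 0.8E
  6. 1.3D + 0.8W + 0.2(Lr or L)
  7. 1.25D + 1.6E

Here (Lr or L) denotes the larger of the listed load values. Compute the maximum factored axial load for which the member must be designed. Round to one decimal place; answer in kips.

(Lr or L) → Lr = 116.0 kips.
1. 1.0(84.8) - 1.0(132.7) = 84.8 - 132.7 = -47.9
2. 1.3(84.8) + 1.7(116.0) + 0.2(67.2) = 320.9
3. 1.4(84.8) + 1.5(115.9) + 0.6(116.0) = 118.7 + 173.9 + 69.6 = 362.2
4. 1.4(84.8) = 118.7
5. 1.0(84.8) - 0.8(67.2) = 84.8 - 53.8 = 31.0
6. 1.3(84.8) + 0.8(132.7) + 0.2(116.0) = 110.2 + 106.2 + 23.2 = 239.6
7. 1.25(84.8) + 1.6(67.2) = 106.0 + 107.5 = 213.5
Combination 3 governs: P_u = 362.2 kips.

362.2 kips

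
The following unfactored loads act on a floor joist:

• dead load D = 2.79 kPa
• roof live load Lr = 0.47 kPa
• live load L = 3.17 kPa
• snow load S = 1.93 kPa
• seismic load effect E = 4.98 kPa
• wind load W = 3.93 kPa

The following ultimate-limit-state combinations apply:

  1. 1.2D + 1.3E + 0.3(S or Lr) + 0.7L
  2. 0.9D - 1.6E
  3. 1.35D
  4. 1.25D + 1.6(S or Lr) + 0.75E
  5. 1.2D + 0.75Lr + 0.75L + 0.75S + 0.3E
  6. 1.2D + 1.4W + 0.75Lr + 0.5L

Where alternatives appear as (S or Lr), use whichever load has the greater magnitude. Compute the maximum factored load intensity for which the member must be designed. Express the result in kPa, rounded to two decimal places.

12.62 kPa

(S or Lr) → S = 1.93 kPa.
1. 1.2(2.79) + 1.3(4.98) + 0.3(1.93) + 0.7(3.17) = 3.35 + 6.47 + 0.58 + 2.22 = 12.62
2. 0.9(2.79) - 1.6(4.98) = 2.51 - 7.97 = -5.46
3. 1.35(2.79) = 3.77
4. 1.25(2.79) + 1.6(1.93) + 0.75(4.98) = 10.31
5. 1.2(2.79) + 0.75(0.47) + 0.75(3.17) + 0.75(1.93) + 0.3(4.98) = 3.35 + 0.35 + 2.38 + 1.45 + 1.49 = 9.02
6. 1.2(2.79) + 1.4(3.93) + 0.75(0.47) + 0.5(3.17) = 3.35 + 5.50 + 0.35 + 1.59 = 10.79
Combination 1 governs: q_u = 12.62 kPa.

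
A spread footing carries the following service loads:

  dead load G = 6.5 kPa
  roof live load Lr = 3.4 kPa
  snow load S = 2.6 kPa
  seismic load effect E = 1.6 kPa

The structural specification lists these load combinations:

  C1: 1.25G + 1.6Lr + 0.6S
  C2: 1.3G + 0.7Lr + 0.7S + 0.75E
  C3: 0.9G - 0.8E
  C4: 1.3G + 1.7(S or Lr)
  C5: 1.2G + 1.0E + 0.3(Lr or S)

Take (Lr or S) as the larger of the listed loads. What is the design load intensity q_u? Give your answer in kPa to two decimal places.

15.13 kPa

(S or Lr) → Lr = 3.4 kPa; (Lr or S) → Lr = 3.4 kPa.
C1: 1.25(6.5) + 1.6(3.4) + 0.6(2.6) = 8.13 + 5.44 + 1.56 = 15.13
C2: 1.3(6.5) + 0.7(3.4) + 0.7(2.6) + 0.75(1.6) = 8.45 + 2.38 + 1.82 + 1.20 = 13.85
C3: 0.9(6.5) - 0.8(1.6) = 5.85 - 1.28 = 4.57
C4: 1.3(6.5) + 1.7(3.4) = 8.45 + 5.78 = 14.23
C5: 1.2(6.5) + 1.0(1.6) + 0.3(3.4) = 7.80 + 1.60 + 1.02 = 10.42
Combination 1 governs: q_u = 15.13 kPa.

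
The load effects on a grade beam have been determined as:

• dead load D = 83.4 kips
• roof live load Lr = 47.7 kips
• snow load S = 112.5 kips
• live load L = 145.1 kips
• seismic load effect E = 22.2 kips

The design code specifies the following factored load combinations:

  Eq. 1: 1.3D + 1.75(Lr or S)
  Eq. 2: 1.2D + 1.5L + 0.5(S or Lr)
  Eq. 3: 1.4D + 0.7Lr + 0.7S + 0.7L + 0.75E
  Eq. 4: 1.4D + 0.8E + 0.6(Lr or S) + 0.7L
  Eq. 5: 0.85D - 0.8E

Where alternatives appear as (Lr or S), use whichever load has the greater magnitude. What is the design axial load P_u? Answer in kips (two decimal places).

373.98 kips

(Lr or S) → S = 112.5 kips; (S or Lr) → S = 112.5 kips.
Eq. 1: 1.3(83.4) + 1.75(112.5) = 108.42 + 196.88 = 305.30
Eq. 2: 1.2(83.4) + 1.5(145.1) + 0.5(112.5) = 100.08 + 217.65 + 56.25 = 373.98
Eq. 3: 1.4(83.4) + 0.7(47.7) + 0.7(112.5) + 0.7(145.1) + 0.75(22.2) = 116.76 + 33.39 + 78.75 + 101.57 + 16.65 = 347.12
Eq. 4: 1.4(83.4) + 0.8(22.2) + 0.6(112.5) + 0.7(145.1) = 116.76 + 17.76 + 67.50 + 101.57 = 303.59
Eq. 5: 0.85(83.4) - 0.8(22.2) = 70.89 - 17.76 = 53.13
Maximum is from combination 2.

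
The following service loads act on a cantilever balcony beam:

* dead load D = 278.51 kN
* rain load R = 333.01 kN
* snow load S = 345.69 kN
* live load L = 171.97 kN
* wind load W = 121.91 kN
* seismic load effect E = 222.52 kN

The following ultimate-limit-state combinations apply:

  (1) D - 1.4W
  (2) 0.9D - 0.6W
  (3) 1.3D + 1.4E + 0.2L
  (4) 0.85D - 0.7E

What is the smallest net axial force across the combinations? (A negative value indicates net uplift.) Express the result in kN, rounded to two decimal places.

(1) 1.0(278.51) - 1.4(121.91) = 107.84
(2) 0.9(278.51) - 0.6(121.91) = 177.51
(3) 1.3(278.51) + 1.4(222.52) + 0.2(171.97) = 707.99
(4) 0.85(278.51) - 0.7(222.52) = 80.97
Combination 4 gives the minimum: 80.97 kN.

80.97 kN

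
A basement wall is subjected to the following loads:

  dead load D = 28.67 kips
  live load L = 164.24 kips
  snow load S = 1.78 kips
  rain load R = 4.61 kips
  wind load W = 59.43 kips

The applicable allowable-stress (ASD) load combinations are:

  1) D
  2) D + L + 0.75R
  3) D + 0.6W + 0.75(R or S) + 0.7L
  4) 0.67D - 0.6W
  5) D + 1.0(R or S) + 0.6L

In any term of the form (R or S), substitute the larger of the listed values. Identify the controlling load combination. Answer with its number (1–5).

(R or S) → R = 4.61 kips.
1) 1.0(28.67) = 28.67
2) 1.0(28.67) + 1.0(164.24) + 0.75(4.61) = 28.67 + 164.24 + 3.46 = 196.37
3) 1.0(28.67) + 0.6(59.43) + 0.75(4.61) + 0.7(164.24) = 182.75
4) 0.67(28.67) - 0.6(59.43) = 19.21 - 35.66 = -16.45
5) 1.0(28.67) + 1.0(4.61) + 0.6(164.24) = 28.67 + 4.61 + 98.54 = 131.82
The largest value is 196.37 kips from combination 2.

Combination 2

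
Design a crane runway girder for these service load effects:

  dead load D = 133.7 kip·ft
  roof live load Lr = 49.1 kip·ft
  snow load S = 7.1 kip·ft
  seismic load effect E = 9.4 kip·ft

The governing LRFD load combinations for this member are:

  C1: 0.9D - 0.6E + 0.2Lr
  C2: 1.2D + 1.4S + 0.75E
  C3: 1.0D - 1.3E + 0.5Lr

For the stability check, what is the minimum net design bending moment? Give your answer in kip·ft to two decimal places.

124.51 kip·ft

C1: 0.9(133.7) - 0.6(9.4) + 0.2(49.1) = 120.33 - 5.64 + 9.82 = 124.51
C2: 1.2(133.7) + 1.4(7.1) + 0.75(9.4) = 160.44 + 9.94 + 7.05 = 177.43
C3: 1.0(133.7) - 1.3(9.4) + 0.5(49.1) = 133.70 - 12.22 + 24.55 = 146.03
Combination 1 gives the minimum: 124.51 kip·ft.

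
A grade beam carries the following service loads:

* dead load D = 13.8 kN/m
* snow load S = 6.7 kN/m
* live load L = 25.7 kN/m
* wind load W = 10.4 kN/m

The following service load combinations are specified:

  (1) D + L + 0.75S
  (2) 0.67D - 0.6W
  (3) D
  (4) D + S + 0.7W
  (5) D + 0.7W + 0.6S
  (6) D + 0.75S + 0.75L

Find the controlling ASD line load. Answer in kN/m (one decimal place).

44.5 kN/m

(1) 1.0(13.8) + 1.0(25.7) + 0.75(6.7) = 13.8 + 25.7 + 5.0 = 44.5
(2) 0.67(13.8) - 0.6(10.4) = 9.2 - 6.2 = 3.0
(3) 1.0(13.8) = 13.8
(4) 1.0(13.8) + 1.0(6.7) + 0.7(10.4) = 13.8 + 6.7 + 7.3 = 27.8
(5) 1.0(13.8) + 0.7(10.4) + 0.6(6.7) = 13.8 + 7.3 + 4.0 = 25.1
(6) 1.0(13.8) + 0.75(6.7) + 0.75(25.7) = 13.8 + 5.0 + 19.3 = 38.1
Maximum is from combination 1.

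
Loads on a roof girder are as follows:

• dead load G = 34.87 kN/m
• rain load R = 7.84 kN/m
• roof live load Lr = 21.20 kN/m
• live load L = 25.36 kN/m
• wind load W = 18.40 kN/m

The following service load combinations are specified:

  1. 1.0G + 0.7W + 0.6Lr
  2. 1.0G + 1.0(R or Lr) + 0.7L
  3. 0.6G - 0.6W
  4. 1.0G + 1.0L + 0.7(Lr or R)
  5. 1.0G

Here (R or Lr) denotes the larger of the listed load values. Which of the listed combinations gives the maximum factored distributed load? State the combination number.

Combination 4

(R or Lr) → Lr = 21.20 kN/m; (Lr or R) → Lr = 21.20 kN/m.
1. 1.0(34.87) + 0.7(18.40) + 0.6(21.20) = 60.47
2. 1.0(34.87) + 1.0(21.20) + 0.7(25.36) = 73.82
3. 0.6(34.87) - 0.6(18.40) = 9.88
4. 1.0(34.87) + 1.0(25.36) + 0.7(21.20) = 75.07
5. 1.0(34.87) = 34.87
The largest value is 75.07 kN/m from combination 4.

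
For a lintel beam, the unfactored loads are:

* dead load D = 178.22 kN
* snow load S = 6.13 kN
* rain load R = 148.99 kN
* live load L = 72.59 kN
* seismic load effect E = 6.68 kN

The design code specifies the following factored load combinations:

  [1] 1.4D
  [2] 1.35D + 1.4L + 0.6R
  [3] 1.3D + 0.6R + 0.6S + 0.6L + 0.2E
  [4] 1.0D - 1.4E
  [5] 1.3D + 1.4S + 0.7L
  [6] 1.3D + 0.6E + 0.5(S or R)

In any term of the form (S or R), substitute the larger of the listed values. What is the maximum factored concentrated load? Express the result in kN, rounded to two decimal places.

431.62 kN

(S or R) → R = 148.99 kN.
[1] 1.4(178.22) = 249.51
[2] 1.35(178.22) + 1.4(72.59) + 0.6(148.99) = 431.62
[3] 1.3(178.22) + 0.6(148.99) + 0.6(6.13) + 0.6(72.59) + 0.2(6.68) = 369.65
[4] 1.0(178.22) - 1.4(6.68) = 168.87
[5] 1.3(178.22) + 1.4(6.13) + 0.7(72.59) = 291.08
[6] 1.3(178.22) + 0.6(6.68) + 0.5(148.99) = 310.19
Maximum is from combination 2.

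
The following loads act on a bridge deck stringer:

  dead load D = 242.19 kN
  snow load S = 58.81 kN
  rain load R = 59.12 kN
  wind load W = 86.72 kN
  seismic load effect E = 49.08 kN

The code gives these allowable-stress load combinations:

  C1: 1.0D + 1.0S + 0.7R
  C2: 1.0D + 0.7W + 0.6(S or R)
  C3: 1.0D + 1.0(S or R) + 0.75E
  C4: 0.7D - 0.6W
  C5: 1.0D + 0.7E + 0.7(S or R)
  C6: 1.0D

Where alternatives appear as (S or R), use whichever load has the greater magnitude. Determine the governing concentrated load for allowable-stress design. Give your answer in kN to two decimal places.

342.38 kN

(S or R) → R = 59.12 kN.
C1: 1.0(242.19) + 1.0(58.81) + 0.7(59.12) = 242.19 + 58.81 + 41.38 = 342.38
C2: 1.0(242.19) + 0.7(86.72) + 0.6(59.12) = 338.37
C3: 1.0(242.19) + 1.0(59.12) + 0.75(49.08) = 242.19 + 59.12 + 36.81 = 338.12
C4: 0.7(242.19) - 0.6(86.72) = 169.53 - 52.03 = 117.50
C5: 1.0(242.19) + 0.7(49.08) + 0.7(59.12) = 242.19 + 34.36 + 41.38 = 317.93
C6: 1.0(242.19) = 242.19
Maximum is from combination 1.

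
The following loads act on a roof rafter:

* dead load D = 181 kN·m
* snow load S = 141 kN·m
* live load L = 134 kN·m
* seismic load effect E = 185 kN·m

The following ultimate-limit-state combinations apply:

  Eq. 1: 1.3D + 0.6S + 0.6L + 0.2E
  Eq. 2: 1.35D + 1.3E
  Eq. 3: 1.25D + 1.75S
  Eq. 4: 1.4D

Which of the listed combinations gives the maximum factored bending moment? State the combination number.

Combination 2

Eq. 1: 1.3(181) + 0.6(141) + 0.6(134) + 0.2(185) = 437.3
Eq. 2: 1.35(181) + 1.3(185) = 484.9
Eq. 3: 1.25(181) + 1.75(141) = 473.0
Eq. 4: 1.4(181) = 253.4
The largest value is 484.9 kN·m from combination 2.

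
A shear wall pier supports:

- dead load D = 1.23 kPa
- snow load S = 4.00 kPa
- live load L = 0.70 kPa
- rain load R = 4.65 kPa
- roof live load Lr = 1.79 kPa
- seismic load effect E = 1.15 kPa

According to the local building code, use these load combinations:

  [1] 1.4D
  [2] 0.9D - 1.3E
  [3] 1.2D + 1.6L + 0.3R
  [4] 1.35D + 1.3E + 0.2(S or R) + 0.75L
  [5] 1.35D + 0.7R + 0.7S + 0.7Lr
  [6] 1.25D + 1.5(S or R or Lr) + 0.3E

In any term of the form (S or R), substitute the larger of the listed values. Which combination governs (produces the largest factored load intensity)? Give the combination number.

Combination 5

(S or R) → R = 4.65 kPa; (S or R or Lr) → R = 4.65 kPa.
[1] 1.4(1.23) = 1.72
[2] 0.9(1.23) - 1.3(1.15) = 1.11 - 1.50 = -0.39
[3] 1.2(1.23) + 1.6(0.70) + 0.3(4.65) = 3.99
[4] 1.35(1.23) + 1.3(1.15) + 0.2(4.65) + 0.75(0.70) = 4.61
[5] 1.35(1.23) + 0.7(4.65) + 0.7(4.00) + 0.7(1.79) = 1.66 + 3.26 + 2.80 + 1.25 = 8.97
[6] 1.25(1.23) + 1.5(4.65) + 0.3(1.15) = 8.86
The largest value is 8.97 kPa from combination 5.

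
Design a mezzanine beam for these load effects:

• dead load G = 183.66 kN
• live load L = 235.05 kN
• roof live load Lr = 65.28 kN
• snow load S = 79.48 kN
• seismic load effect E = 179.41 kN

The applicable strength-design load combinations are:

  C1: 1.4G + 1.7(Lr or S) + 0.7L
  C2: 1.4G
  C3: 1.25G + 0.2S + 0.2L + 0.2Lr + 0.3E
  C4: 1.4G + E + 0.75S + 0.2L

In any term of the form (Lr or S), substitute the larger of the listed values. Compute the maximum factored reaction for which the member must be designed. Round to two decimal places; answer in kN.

(Lr or S) → S = 79.48 kN.
C1: 1.4(183.66) + 1.7(79.48) + 0.7(235.05) = 257.12 + 135.12 + 164.54 = 556.78
C2: 1.4(183.66) = 257.12
C3: 1.25(183.66) + 0.2(79.48) + 0.2(235.05) + 0.2(65.28) + 0.3(179.41) = 359.36
C4: 1.4(183.66) + 1.0(179.41) + 0.75(79.48) + 0.2(235.05) = 257.12 + 179.41 + 59.61 + 47.01 = 543.15
Maximum is from combination 1.

556.78 kN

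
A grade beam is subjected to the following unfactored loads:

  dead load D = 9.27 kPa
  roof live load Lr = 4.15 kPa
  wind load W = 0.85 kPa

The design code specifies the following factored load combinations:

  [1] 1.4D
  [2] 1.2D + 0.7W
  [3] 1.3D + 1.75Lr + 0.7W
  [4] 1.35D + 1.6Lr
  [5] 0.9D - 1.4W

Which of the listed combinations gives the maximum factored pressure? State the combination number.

[1] 1.4(9.27) = 12.98
[2] 1.2(9.27) + 0.7(0.85) = 11.72
[3] 1.3(9.27) + 1.75(4.15) + 0.7(0.85) = 19.91
[4] 1.35(9.27) + 1.6(4.15) = 19.15
[5] 0.9(9.27) - 1.4(0.85) = 7.15
The largest value is 19.91 kPa from combination 3.

Combination 3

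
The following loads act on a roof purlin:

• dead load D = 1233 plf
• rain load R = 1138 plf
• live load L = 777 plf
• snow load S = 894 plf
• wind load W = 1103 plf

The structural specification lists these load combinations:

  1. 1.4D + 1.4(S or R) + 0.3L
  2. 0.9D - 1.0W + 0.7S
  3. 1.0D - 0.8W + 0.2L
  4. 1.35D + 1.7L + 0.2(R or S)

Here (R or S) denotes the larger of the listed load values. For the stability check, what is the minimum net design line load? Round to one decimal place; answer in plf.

506.0 plf

(S or R) → R = 1138 plf; (R or S) → R = 1138 plf.
1. 1.4(1233) + 1.4(1138) + 0.3(777) = 1726.2 + 1593.2 + 233.1 = 3552.5
2. 0.9(1233) - 1.0(1103) + 0.7(894) = 1109.7 - 1103.0 + 625.8 = 632.5
3. 1.0(1233) - 0.8(1103) + 0.2(777) = 1233.0 - 882.4 + 155.4 = 506.0
4. 1.35(1233) + 1.7(777) + 0.2(1138) = 1664.6 + 1320.9 + 227.6 = 3213.1
Combination 3 gives the minimum: 506.0 plf.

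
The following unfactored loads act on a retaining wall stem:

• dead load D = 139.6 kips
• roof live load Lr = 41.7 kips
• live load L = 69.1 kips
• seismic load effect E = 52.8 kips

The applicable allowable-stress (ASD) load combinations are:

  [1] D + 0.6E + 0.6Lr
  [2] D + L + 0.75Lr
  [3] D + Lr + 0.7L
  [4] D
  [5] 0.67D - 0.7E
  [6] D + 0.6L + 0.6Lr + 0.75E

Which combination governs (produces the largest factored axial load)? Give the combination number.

Combination 6

[1] 1.0(139.6) + 0.6(52.8) + 0.6(41.7) = 196.30
[2] 1.0(139.6) + 1.0(69.1) + 0.75(41.7) = 239.98
[3] 1.0(139.6) + 1.0(41.7) + 0.7(69.1) = 229.67
[4] 1.0(139.6) = 139.60
[5] 0.67(139.6) - 0.7(52.8) = 56.57
[6] 1.0(139.6) + 0.6(69.1) + 0.6(41.7) + 0.75(52.8) = 245.68
The largest value is 245.68 kips from combination 6.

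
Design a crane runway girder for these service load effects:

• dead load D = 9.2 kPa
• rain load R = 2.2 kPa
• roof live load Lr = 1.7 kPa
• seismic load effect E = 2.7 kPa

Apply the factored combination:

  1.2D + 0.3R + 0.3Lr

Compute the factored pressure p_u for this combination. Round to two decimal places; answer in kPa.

1.2(9.2) + 0.3(2.2) + 0.3(1.7) = 12.21
p_u = 12.21 kPa.

12.21 kPa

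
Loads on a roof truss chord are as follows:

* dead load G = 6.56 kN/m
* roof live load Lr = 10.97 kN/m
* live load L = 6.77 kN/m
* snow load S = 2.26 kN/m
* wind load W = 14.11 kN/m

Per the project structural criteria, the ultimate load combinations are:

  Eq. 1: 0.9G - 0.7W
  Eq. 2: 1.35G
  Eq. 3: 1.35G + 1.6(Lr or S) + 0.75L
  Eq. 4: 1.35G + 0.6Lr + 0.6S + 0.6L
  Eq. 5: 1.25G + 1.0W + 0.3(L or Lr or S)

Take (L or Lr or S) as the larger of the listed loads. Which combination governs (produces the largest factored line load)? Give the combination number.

(Lr or S) → Lr = 10.97 kN/m; (L or Lr or S) → Lr = 10.97 kN/m.
Eq. 1: 0.9(6.56) - 0.7(14.11) = -3.97
Eq. 2: 1.35(6.56) = 8.86
Eq. 3: 1.35(6.56) + 1.6(10.97) + 0.75(6.77) = 8.86 + 17.55 + 5.08 = 31.49
Eq. 4: 1.35(6.56) + 0.6(10.97) + 0.6(2.26) + 0.6(6.77) = 8.86 + 6.58 + 1.36 + 4.06 = 20.86
Eq. 5: 1.25(6.56) + 1.0(14.11) + 0.3(10.97) = 8.20 + 14.11 + 3.29 = 25.60
The largest value is 31.49 kN/m from combination 3.

Combination 3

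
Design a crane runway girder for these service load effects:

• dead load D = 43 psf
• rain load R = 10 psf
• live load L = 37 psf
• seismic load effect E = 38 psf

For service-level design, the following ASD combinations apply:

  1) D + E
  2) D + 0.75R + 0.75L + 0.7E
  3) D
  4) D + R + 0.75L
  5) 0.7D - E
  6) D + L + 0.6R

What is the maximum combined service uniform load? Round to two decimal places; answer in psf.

1) 1.0(43) + 1.0(38) = 43.00 + 38.00 = 81.00
2) 1.0(43) + 0.75(10) + 0.75(37) + 0.7(38) = 43.00 + 7.50 + 27.75 + 26.60 = 104.85
3) 1.0(43) = 43.00
4) 1.0(43) + 1.0(10) + 0.75(37) = 43.00 + 10.00 + 27.75 = 80.75
5) 0.7(43) - 1.0(38) = 30.10 - 38.00 = -7.90
6) 1.0(43) + 1.0(37) + 0.6(10) = 43.00 + 37.00 + 6.00 = 86.00
Maximum is from combination 2.

104.85 psf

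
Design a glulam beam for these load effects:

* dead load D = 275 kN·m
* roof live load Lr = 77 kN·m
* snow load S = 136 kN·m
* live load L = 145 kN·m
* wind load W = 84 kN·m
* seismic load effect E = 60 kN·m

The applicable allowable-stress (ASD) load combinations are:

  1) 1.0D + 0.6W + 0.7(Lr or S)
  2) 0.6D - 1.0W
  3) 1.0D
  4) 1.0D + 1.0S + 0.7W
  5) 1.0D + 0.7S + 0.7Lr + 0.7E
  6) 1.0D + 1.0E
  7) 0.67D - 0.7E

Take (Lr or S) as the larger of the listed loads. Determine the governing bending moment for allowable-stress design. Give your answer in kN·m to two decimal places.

469.80 kN·m

(Lr or S) → S = 136 kN·m.
1) 1.0(275) + 0.6(84) + 0.7(136) = 275.00 + 50.40 + 95.20 = 420.60
2) 0.6(275) - 1.0(84) = 165.00 - 84.00 = 81.00
3) 1.0(275) = 275.00
4) 1.0(275) + 1.0(136) + 0.7(84) = 275.00 + 136.00 + 58.80 = 469.80
5) 1.0(275) + 0.7(136) + 0.7(77) + 0.7(60) = 275.00 + 95.20 + 53.90 + 42.00 = 466.10
6) 1.0(275) + 1.0(60) = 275.00 + 60.00 = 335.00
7) 0.67(275) - 0.7(60) = 184.25 - 42.00 = 142.25
Combination 4 governs: M = 469.80 kN·m.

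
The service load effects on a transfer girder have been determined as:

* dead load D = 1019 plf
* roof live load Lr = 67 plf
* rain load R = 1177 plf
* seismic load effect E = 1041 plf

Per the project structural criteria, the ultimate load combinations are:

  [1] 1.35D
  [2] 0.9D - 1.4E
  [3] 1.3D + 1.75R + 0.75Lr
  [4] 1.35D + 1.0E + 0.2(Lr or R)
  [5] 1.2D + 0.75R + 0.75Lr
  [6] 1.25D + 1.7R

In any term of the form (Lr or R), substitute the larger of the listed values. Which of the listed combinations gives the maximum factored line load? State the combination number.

(Lr or R) → R = 1177 plf.
[1] 1.35(1019) = 1375.7
[2] 0.9(1019) - 1.4(1041) = 917.1 - 1457.4 = -540.3
[3] 1.3(1019) + 1.75(1177) + 0.75(67) = 3434.7
[4] 1.35(1019) + 1.0(1041) + 0.2(1177) = 1375.7 + 1041.0 + 235.4 = 2652.1
[5] 1.2(1019) + 0.75(1177) + 0.75(67) = 2155.8
[6] 1.25(1019) + 1.7(1177) = 1273.8 + 2000.9 = 3274.7
The largest value is 3434.7 plf from combination 3.

Combination 3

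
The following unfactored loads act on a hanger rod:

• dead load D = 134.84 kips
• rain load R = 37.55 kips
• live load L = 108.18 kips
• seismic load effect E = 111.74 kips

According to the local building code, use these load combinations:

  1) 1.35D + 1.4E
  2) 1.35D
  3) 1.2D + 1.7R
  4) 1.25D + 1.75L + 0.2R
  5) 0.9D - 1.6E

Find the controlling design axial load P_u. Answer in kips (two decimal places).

365.38 kips

1) 1.35(134.84) + 1.4(111.74) = 182.03 + 156.44 = 338.47
2) 1.35(134.84) = 182.03
3) 1.2(134.84) + 1.7(37.55) = 225.64
4) 1.25(134.84) + 1.75(108.18) + 0.2(37.55) = 168.55 + 189.32 + 7.51 = 365.38
5) 0.9(134.84) - 1.6(111.74) = -57.43
Combination 4 governs: P_u = 365.38 kips.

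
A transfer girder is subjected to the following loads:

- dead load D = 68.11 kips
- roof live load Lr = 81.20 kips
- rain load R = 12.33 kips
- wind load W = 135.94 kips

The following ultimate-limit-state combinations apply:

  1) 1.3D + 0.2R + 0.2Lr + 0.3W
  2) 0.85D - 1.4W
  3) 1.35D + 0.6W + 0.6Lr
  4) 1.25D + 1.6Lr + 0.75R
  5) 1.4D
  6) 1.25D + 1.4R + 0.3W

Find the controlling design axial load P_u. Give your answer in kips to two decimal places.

224.31 kips

1) 1.3(68.11) + 0.2(12.33) + 0.2(81.20) + 0.3(135.94) = 88.54 + 2.47 + 16.24 + 40.78 = 148.03
2) 0.85(68.11) - 1.4(135.94) = -132.42
3) 1.35(68.11) + 0.6(135.94) + 0.6(81.20) = 91.95 + 81.56 + 48.72 = 222.23
4) 1.25(68.11) + 1.6(81.20) + 0.75(12.33) = 85.14 + 129.92 + 9.25 = 224.31
5) 1.4(68.11) = 95.35
6) 1.25(68.11) + 1.4(12.33) + 0.3(135.94) = 85.14 + 17.26 + 40.78 = 143.18
Combination 4 governs: P_u = 224.31 kips.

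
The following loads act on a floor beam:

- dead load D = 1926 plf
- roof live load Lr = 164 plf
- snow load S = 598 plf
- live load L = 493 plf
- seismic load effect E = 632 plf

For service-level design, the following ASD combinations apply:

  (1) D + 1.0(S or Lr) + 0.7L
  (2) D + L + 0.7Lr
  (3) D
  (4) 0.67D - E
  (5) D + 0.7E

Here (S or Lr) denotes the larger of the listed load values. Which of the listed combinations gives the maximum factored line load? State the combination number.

Combination 1

(S or Lr) → S = 598 plf.
(1) 1.0(1926) + 1.0(598) + 0.7(493) = 1926.0 + 598.0 + 345.1 = 2869.1
(2) 1.0(1926) + 1.0(493) + 0.7(164) = 1926.0 + 493.0 + 114.8 = 2533.8
(3) 1.0(1926) = 1926.0
(4) 0.67(1926) - 1.0(632) = 1290.4 - 632.0 = 658.4
(5) 1.0(1926) + 0.7(632) = 1926.0 + 442.4 = 2368.4
The largest value is 2869.1 plf from combination 1.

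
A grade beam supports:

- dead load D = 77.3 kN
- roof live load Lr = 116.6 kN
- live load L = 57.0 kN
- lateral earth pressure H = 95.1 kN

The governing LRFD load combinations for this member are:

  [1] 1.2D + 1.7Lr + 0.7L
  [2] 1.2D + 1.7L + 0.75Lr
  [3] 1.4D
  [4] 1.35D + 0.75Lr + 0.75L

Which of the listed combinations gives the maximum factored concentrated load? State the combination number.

Combination 1

[1] 1.2(77.3) + 1.7(116.6) + 0.7(57.0) = 92.8 + 198.2 + 39.9 = 330.9
[2] 1.2(77.3) + 1.7(57.0) + 0.75(116.6) = 277.1
[3] 1.4(77.3) = 108.2
[4] 1.35(77.3) + 0.75(116.6) + 0.75(57.0) = 234.6
The largest value is 330.9 kN from combination 1.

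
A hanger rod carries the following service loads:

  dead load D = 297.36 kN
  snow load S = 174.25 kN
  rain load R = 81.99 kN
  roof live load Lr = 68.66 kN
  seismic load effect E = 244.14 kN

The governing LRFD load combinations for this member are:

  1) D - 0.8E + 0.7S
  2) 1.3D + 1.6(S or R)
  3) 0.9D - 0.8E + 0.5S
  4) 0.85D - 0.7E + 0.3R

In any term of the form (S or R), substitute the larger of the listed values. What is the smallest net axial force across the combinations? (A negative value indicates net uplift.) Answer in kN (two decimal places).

106.46 kN

(S or R) → S = 174.25 kN.
1) 1.0(297.36) - 0.8(244.14) + 0.7(174.25) = 224.02
2) 1.3(297.36) + 1.6(174.25) = 386.57 + 278.80 = 665.37
3) 0.9(297.36) - 0.8(244.14) + 0.5(174.25) = 267.62 - 195.31 + 87.13 = 159.44
4) 0.85(297.36) - 0.7(244.14) + 0.3(81.99) = 252.76 - 170.90 + 24.60 = 106.46
Combination 4 gives the minimum: 106.46 kN.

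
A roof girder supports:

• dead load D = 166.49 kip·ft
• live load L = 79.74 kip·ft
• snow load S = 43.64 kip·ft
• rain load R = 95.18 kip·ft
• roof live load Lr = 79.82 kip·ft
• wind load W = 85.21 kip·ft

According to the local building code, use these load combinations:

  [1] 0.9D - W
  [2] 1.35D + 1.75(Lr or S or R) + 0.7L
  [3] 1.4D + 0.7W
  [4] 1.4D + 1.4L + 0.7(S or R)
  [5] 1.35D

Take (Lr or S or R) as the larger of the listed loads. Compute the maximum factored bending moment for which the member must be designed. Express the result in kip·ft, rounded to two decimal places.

447.14 kip·ft

(Lr or S or R) → R = 95.18 kip·ft; (S or R) → R = 95.18 kip·ft.
[1] 0.9(166.49) - 1.0(85.21) = 149.84 - 85.21 = 64.63
[2] 1.35(166.49) + 1.75(95.18) + 0.7(79.74) = 447.14
[3] 1.4(166.49) + 0.7(85.21) = 292.73
[4] 1.4(166.49) + 1.4(79.74) + 0.7(95.18) = 411.35
[5] 1.35(166.49) = 224.76
Maximum is from combination 2.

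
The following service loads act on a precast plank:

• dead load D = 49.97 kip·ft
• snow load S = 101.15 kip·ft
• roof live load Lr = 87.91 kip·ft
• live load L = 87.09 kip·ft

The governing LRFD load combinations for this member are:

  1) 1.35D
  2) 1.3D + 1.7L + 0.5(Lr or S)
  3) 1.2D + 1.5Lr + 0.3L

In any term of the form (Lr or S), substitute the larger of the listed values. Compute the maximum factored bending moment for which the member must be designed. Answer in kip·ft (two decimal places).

263.59 kip·ft

(Lr or S) → S = 101.15 kip·ft.
1) 1.35(49.97) = 67.46
2) 1.3(49.97) + 1.7(87.09) + 0.5(101.15) = 64.96 + 148.05 + 50.58 = 263.59
3) 1.2(49.97) + 1.5(87.91) + 0.3(87.09) = 59.96 + 131.87 + 26.13 = 217.96
Maximum is from combination 2.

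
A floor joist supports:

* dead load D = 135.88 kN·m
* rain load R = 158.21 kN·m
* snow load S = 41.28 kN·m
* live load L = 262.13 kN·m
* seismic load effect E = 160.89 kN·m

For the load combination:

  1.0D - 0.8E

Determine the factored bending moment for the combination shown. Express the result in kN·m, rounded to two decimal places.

7.17 kN·m

1.0(135.88) - 0.8(160.89) = 7.17
M_u = 7.17 kN·m.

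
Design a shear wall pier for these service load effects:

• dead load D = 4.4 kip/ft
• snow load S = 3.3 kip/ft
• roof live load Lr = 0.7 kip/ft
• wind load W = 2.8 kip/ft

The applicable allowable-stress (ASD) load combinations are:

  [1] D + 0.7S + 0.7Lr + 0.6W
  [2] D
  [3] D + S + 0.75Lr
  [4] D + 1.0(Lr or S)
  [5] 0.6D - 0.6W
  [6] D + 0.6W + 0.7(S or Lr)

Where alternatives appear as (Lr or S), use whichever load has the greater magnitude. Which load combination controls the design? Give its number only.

(Lr or S) → S = 3.3 kip/ft; (S or Lr) → S = 3.3 kip/ft.
[1] 1.0(4.4) + 0.7(3.3) + 0.7(0.7) + 0.6(2.8) = 4.4 + 2.3 + 0.5 + 1.7 = 8.9
[2] 1.0(4.4) = 4.4
[3] 1.0(4.4) + 1.0(3.3) + 0.75(0.7) = 4.4 + 3.3 + 0.5 = 8.2
[4] 1.0(4.4) + 1.0(3.3) = 4.4 + 3.3 = 7.7
[5] 0.6(4.4) - 0.6(2.8) = 1.0
[6] 1.0(4.4) + 0.6(2.8) + 0.7(3.3) = 4.4 + 1.7 + 2.3 = 8.4
The largest value is 8.9 kip/ft from combination 1.

Combination 1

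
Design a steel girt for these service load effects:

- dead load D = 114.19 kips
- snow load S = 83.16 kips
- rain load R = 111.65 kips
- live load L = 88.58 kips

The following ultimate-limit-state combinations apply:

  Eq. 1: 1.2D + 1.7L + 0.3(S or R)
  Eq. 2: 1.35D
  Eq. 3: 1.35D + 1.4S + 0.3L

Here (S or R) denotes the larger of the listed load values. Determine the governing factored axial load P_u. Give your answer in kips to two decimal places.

(S or R) → R = 111.65 kips.
Eq. 1: 1.2(114.19) + 1.7(88.58) + 0.3(111.65) = 321.11
Eq. 2: 1.35(114.19) = 154.16
Eq. 3: 1.35(114.19) + 1.4(83.16) + 0.3(88.58) = 154.16 + 116.42 + 26.57 = 297.15
Maximum is from combination 1.

321.11 kips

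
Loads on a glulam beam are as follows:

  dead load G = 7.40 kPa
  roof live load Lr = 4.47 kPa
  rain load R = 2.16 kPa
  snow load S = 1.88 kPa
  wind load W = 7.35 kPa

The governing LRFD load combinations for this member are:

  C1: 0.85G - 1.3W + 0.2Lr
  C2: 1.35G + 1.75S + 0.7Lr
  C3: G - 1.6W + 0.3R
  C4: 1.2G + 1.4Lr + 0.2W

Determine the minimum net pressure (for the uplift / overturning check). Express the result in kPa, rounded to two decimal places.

-3.71 kPa

C1: 0.85(7.40) - 1.3(7.35) + 0.2(4.47) = -2.37
C2: 1.35(7.40) + 1.75(1.88) + 0.7(4.47) = 9.99 + 3.29 + 3.13 = 16.41
C3: 1.0(7.40) - 1.6(7.35) + 0.3(2.16) = 7.40 - 11.76 + 0.65 = -3.71
C4: 1.2(7.40) + 1.4(4.47) + 0.2(7.35) = 8.88 + 6.26 + 1.47 = 16.61
Combination 3 gives the minimum: -3.71 kPa.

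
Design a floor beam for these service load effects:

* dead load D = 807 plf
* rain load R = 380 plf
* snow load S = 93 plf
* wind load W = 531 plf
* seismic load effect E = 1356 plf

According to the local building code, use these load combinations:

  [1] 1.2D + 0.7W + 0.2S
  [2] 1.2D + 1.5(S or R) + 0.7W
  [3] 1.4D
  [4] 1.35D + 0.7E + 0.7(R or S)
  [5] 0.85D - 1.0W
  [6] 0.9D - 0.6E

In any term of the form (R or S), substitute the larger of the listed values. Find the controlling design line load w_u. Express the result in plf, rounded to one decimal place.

2304.7 plf

(S or R) → R = 380 plf; (R or S) → R = 380 plf.
[1] 1.2(807) + 0.7(531) + 0.2(93) = 968.4 + 371.7 + 18.6 = 1358.7
[2] 1.2(807) + 1.5(380) + 0.7(531) = 968.4 + 570.0 + 371.7 = 1910.1
[3] 1.4(807) = 1129.8
[4] 1.35(807) + 0.7(1356) + 0.7(380) = 1089.5 + 949.2 + 266.0 = 2304.7
[5] 0.85(807) - 1.0(531) = 686.0 - 531.0 = 155.0
[6] 0.9(807) - 0.6(1356) = 726.3 - 813.6 = -87.3
The controlling combination is 4, giving 2304.7 plf.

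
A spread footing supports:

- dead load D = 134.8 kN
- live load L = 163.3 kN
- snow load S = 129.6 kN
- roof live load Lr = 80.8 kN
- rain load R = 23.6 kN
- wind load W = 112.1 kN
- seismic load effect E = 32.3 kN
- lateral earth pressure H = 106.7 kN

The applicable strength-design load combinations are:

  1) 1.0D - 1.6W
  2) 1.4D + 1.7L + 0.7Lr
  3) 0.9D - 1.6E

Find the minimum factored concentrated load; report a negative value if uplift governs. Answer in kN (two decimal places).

-44.56 kN

1) 1.0(134.8) - 1.6(112.1) = 134.80 - 179.36 = -44.56
2) 1.4(134.8) + 1.7(163.3) + 0.7(80.8) = 188.72 + 277.61 + 56.56 = 522.89
3) 0.9(134.8) - 1.6(32.3) = 121.32 - 51.68 = 69.64
Combination 1 gives the minimum: -44.56 kN.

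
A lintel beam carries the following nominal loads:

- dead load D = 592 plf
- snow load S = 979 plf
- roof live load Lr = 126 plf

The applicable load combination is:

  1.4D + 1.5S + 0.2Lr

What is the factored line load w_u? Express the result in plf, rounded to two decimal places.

2322.50 plf

1.4(592) + 1.5(979) + 0.2(126) = 828.80 + 1468.50 + 25.20 = 2322.50
w_u = 2322.50 plf.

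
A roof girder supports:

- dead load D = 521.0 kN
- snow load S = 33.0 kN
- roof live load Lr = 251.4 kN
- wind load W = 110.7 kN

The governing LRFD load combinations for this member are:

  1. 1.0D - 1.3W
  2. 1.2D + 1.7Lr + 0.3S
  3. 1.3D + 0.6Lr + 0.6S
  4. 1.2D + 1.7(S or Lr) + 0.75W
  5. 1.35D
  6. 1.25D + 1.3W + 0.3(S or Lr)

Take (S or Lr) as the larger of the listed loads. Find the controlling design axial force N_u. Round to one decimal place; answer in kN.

(S or Lr) → Lr = 251.4 kN.
1. 1.0(521.0) - 1.3(110.7) = 377.1
2. 1.2(521.0) + 1.7(251.4) + 0.3(33.0) = 1062.5
3. 1.3(521.0) + 0.6(251.4) + 0.6(33.0) = 847.9
4. 1.2(521.0) + 1.7(251.4) + 0.75(110.7) = 1135.6
5. 1.35(521.0) = 703.4
6. 1.25(521.0) + 1.3(110.7) + 0.3(251.4) = 870.6
The controlling combination is 4, giving 1135.6 kN.

1135.6 kN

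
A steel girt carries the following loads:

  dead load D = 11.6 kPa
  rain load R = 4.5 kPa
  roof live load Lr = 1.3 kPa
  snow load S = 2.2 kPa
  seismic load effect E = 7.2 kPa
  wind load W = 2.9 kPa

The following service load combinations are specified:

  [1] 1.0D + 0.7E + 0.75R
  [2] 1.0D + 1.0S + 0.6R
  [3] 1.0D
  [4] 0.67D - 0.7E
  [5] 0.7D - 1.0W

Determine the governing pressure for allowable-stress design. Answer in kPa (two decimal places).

[1] 1.0(11.6) + 0.7(7.2) + 0.75(4.5) = 11.60 + 5.04 + 3.38 = 20.02
[2] 1.0(11.6) + 1.0(2.2) + 0.6(4.5) = 11.60 + 2.20 + 2.70 = 16.50
[3] 1.0(11.6) = 11.60
[4] 0.67(11.6) - 0.7(7.2) = 7.77 - 5.04 = 2.73
[5] 0.7(11.6) - 1.0(2.9) = 8.12 - 2.90 = 5.22
Maximum is from combination 1.

20.02 kPa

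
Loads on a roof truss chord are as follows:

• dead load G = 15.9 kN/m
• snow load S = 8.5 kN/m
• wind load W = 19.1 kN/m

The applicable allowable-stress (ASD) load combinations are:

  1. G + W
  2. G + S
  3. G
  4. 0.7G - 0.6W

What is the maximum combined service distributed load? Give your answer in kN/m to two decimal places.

1. 1.0(15.9) + 1.0(19.1) = 15.90 + 19.10 = 35.00
2. 1.0(15.9) + 1.0(8.5) = 15.90 + 8.50 = 24.40
3. 1.0(15.9) = 15.90
4. 0.7(15.9) - 0.6(19.1) = 11.13 - 11.46 = -0.33
The controlling combination is 1, giving 35.00 kN/m.

35.00 kN/m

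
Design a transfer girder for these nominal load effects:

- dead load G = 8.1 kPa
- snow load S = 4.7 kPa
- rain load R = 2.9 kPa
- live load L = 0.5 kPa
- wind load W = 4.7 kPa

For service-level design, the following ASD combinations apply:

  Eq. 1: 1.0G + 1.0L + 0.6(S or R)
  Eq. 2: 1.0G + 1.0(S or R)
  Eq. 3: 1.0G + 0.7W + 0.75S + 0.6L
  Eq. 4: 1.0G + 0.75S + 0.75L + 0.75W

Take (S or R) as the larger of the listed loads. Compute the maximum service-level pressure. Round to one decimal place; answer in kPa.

15.5 kPa

(S or R) → S = 4.7 kPa.
Eq. 1: 1.0(8.1) + 1.0(0.5) + 0.6(4.7) = 8.1 + 0.5 + 2.8 = 11.4
Eq. 2: 1.0(8.1) + 1.0(4.7) = 8.1 + 4.7 = 12.8
Eq. 3: 1.0(8.1) + 0.7(4.7) + 0.75(4.7) + 0.6(0.5) = 8.1 + 3.3 + 3.5 + 0.3 = 15.2
Eq. 4: 1.0(8.1) + 0.75(4.7) + 0.75(0.5) + 0.75(4.7) = 8.1 + 3.5 + 0.4 + 3.5 = 15.5
Maximum is from combination 4.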